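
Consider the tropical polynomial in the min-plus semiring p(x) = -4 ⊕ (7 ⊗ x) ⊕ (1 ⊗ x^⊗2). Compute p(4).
p(4) = -4

A tropical monomial a ⊗ x^⊗i evaluates to a + i · x. Evaluating each term at x = 4:
  Term 0 contributes -4 + 0 · 4 = -4
  Term 1 contributes 7 + 1 · 4 = 11
  Term 2 contributes 1 + 2 · 4 = 9
p(4) = ⊕ of these = min[-4, 11, 9] = -4.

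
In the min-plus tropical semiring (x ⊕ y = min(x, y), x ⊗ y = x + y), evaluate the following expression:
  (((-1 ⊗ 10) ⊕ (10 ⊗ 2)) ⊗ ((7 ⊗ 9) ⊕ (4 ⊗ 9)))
(((-1 ⊗ 10) ⊕ (10 ⊗ 2)) ⊗ ((7 ⊗ 9) ⊕ (4 ⊗ 9))) = 22

Expand innermost to outermost. Recall ⊕ takes the minimum of its arguments and ⊗ takes their sum. Working out the expression (((-1 ⊗ 10) ⊕ (10 ⊗ 2)) ⊗ ((7 ⊗ 9) ⊕ (4 ⊗ 9))) gives 22.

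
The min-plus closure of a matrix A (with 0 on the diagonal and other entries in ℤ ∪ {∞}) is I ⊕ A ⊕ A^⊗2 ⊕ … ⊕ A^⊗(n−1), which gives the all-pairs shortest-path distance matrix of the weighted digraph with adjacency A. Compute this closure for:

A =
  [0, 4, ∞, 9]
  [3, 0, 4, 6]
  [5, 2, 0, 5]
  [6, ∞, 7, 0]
Closure =
  [0, 4, 8, 9]
  [3, 0, 4, 6]
  [5, 2, 0, 5]
  [6, 9, 7, 0]

This is the Floyd-Warshall all-pairs shortest-path computation. For each intermediate vertex k = 0, 1, …, 3, update dist[i][j] ← min(dist[i][j], dist[i][k] + dist[k][j]). The final matrix gives, for each (i, j), the minimum total weight of any directed path from i to j (possibly empty when i = j).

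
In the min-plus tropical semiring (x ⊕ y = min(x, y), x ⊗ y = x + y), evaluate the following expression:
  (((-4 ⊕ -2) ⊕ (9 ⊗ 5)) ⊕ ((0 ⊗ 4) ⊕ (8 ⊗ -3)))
(((-4 ⊕ -2) ⊕ (9 ⊗ 5)) ⊕ ((0 ⊗ 4) ⊕ (8 ⊗ -3))) = -4

Expand innermost to outermost. Recall ⊕ takes the minimum of its arguments and ⊗ takes their sum. Working out the expression (((-4 ⊕ -2) ⊕ (9 ⊗ 5)) ⊕ ((0 ⊗ 4) ⊕ (8 ⊗ -3))) gives -4.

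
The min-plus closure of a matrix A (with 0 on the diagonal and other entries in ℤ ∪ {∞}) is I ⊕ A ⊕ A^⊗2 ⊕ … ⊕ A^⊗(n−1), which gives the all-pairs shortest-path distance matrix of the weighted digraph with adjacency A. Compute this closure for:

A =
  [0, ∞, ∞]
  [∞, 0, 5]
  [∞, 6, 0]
Closure =
  [0, ∞, ∞]
  [∞, 0, 5]
  [∞, 6, 0]

This is the Floyd-Warshall all-pairs shortest-path computation. For each intermediate vertex k = 0, 1, …, 2, update dist[i][j] ← min(dist[i][j], dist[i][k] + dist[k][j]). The final matrix gives, for each (i, j), the minimum total weight of any directed path from i to j (possibly empty when i = j).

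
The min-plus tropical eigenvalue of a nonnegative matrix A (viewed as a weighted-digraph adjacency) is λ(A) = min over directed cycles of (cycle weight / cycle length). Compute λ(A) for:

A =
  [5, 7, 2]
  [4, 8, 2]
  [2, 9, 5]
λ(A) = 2

Enumerate directed cycles and compute their means (weight / length). Sample:
  cycle 0 → 0: weight = 5, length = 1, mean = 5/1 ≈ 5.000
  cycle 1 → 1: weight = 8, length = 1, mean = 8/1 ≈ 8.000
  cycle 2 → 2: weight = 5, length = 1, mean = 5/1 ≈ 5.000
  cycle 0 → 1 → 0: weight = 11, length = 2, mean = 11/2 ≈ 5.500
  cycle 0 → 2 → 0: weight = 4, length = 2, mean = 4/2 ≈ 2.000
  cycle 1 → 0 → 1: weight = 11, length = 2, mean = 11/2 ≈ 5.500
Minimum mean = 2.000, attained e.g. along the cycle 0 → 2 → 0 with weight 4 and length 2. So λ(A) = 4/2 = 2.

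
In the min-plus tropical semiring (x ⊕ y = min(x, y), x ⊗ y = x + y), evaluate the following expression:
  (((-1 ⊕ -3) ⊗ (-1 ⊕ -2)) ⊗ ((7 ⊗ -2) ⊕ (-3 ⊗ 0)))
(((-1 ⊕ -3) ⊗ (-1 ⊕ -2)) ⊗ ((7 ⊗ -2) ⊕ (-3 ⊗ 0))) = -8

Expand innermost to outermost. Recall ⊕ takes the minimum of its arguments and ⊗ takes their sum. Working out the expression (((-1 ⊕ -3) ⊗ (-1 ⊕ -2)) ⊗ ((7 ⊗ -2) ⊕ (-3 ⊗ 0))) gives -8.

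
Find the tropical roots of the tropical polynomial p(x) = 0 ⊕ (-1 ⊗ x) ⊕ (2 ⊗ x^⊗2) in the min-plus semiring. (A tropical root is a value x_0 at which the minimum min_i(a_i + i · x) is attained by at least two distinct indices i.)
Roots: {-3, 1}

Each tropical root is a break point of the lower envelope of the lines y = a_i + i · x (there are 3 lines, with slopes 0, 1, ..., 2). Only the lines that attain the minimum somewhere contribute to roots; other lines are dominated. Here the surviving (envelope) indices are i = 2, i = 1, i = 0.
Intersections between consecutive envelope lines give the roots: for adjacent envelope indices i < j the intersection is x = (a_i − a_j) / (j − i). Reading off the sorted break points: {-3, 1}.
Verification: at each break x_0, at least two indices attain the minimum of min_i(a_i + i · x_0).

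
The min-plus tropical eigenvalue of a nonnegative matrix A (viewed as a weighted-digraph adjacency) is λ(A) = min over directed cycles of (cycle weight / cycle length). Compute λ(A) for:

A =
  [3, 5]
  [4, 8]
λ(A) = 3

Enumerate directed cycles and compute their means (weight / length). Sample:
  cycle 0 → 0: weight = 3, length = 1, mean = 3/1 ≈ 3.000
  cycle 1 → 1: weight = 8, length = 1, mean = 8/1 ≈ 8.000
  cycle 0 → 1 → 0: weight = 9, length = 2, mean = 9/2 ≈ 4.500
  cycle 1 → 0 → 1: weight = 9, length = 2, mean = 9/2 ≈ 4.500
Minimum mean = 3.000, attained e.g. along the cycle 0 → 0 with weight 3 and length 1. So λ(A) = 3/1 = 3.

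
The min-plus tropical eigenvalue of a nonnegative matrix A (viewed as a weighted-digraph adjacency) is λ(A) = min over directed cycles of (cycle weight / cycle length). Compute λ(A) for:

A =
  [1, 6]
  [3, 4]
λ(A) = 1

Enumerate directed cycles and compute their means (weight / length). Sample:
  cycle 0 → 0: weight = 1, length = 1, mean = 1/1 ≈ 1.000
  cycle 1 → 1: weight = 4, length = 1, mean = 4/1 ≈ 4.000
  cycle 0 → 1 → 0: weight = 9, length = 2, mean = 9/2 ≈ 4.500
  cycle 1 → 0 → 1: weight = 9, length = 2, mean = 9/2 ≈ 4.500
Minimum mean = 1.000, attained e.g. along the cycle 0 → 0 with weight 1 and length 1. So λ(A) = 1/1 = 1.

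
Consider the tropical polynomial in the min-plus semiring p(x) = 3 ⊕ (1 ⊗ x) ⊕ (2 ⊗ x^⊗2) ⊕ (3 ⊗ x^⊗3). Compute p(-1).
p(-1) = 0

A tropical monomial a ⊗ x^⊗i evaluates to a + i · x. Evaluating each term at x = -1:
  Term 0 contributes 3 + 0 · -1 = 3
  Term 1 contributes 1 + 1 · -1 = 0
  Term 2 contributes 2 + 2 · -1 = 0
  Term 3 contributes 3 + 3 · -1 = 0
p(-1) = ⊕ of these = min[3, 0, 0, 0] = 0.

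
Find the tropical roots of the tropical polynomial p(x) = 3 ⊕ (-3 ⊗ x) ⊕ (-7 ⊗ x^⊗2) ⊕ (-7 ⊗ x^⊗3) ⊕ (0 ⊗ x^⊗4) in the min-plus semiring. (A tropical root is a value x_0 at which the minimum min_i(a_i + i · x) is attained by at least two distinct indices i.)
Roots: {-7, 0, 4, 6}

Each tropical root is a break point of the lower envelope of the lines y = a_i + i · x (there are 5 lines, with slopes 0, 1, ..., 4). Only the lines that attain the minimum somewhere contribute to roots; other lines are dominated. Here the surviving (envelope) indices are i = 4, i = 3, i = 2, i = 1, i = 0.
Intersections between consecutive envelope lines give the roots: for adjacent envelope indices i < j the intersection is x = (a_i − a_j) / (j − i). Reading off the sorted break points: {-7, 0, 4, 6}.
Verification: at each break x_0, at least two indices attain the minimum of min_i(a_i + i · x_0).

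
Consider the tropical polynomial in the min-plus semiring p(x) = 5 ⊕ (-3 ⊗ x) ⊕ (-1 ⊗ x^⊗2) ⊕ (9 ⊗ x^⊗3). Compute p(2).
p(2) = -1

A tropical monomial a ⊗ x^⊗i evaluates to a + i · x. Evaluating each term at x = 2:
  Term 0 contributes 5 + 0 · 2 = 5
  Term 1 contributes -3 + 1 · 2 = -1
  Term 2 contributes -1 + 2 · 2 = 3
  Term 3 contributes 9 + 3 · 2 = 15
p(2) = ⊕ of these = min[5, -1, 3, 15] = -1.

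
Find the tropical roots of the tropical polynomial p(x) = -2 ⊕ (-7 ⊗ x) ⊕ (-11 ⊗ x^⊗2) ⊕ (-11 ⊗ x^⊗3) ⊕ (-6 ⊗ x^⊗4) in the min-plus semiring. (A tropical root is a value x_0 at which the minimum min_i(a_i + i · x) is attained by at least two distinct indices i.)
Roots: {-5, 0, 4, 5}

Each tropical root is a break point of the lower envelope of the lines y = a_i + i · x (there are 5 lines, with slopes 0, 1, ..., 4). Only the lines that attain the minimum somewhere contribute to roots; other lines are dominated. Here the surviving (envelope) indices are i = 4, i = 3, i = 2, i = 1, i = 0.
Intersections between consecutive envelope lines give the roots: for adjacent envelope indices i < j the intersection is x = (a_i − a_j) / (j − i). Reading off the sorted break points: {-5, 0, 4, 5}.
Verification: at each break x_0, at least two indices attain the minimum of min_i(a_i + i · x_0).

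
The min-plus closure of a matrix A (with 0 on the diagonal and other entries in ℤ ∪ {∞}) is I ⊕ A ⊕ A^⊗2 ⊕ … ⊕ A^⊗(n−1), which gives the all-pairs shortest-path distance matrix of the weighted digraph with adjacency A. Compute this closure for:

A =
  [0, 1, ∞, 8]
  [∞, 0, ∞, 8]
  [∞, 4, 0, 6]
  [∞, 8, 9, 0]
Closure =
  [0, 1, 17, 8]
  [∞, 0, 17, 8]
  [∞, 4, 0, 6]
  [∞, 8, 9, 0]

This is the Floyd-Warshall all-pairs shortest-path computation. For each intermediate vertex k = 0, 1, …, 3, update dist[i][j] ← min(dist[i][j], dist[i][k] + dist[k][j]). The final matrix gives, for each (i, j), the minimum total weight of any directed path from i to j (possibly empty when i = j).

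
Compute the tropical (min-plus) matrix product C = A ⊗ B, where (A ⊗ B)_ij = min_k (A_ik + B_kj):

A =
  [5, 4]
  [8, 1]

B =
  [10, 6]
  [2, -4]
A ⊗ B =
  [6, 0]
  [3, -3]

Apply the min-plus product entry-by-entry:
  C[0][0] = min over k of (A[0][0] + B[0][0] = 5 + 10 = 15, A[0][1] + B[1][0] = 4 + 2 = 6) = 6 (attained at k = 1)
  C[0][1] = min over k of (A[0][0] + B[0][1] = 5 + 6 = 11, A[0][1] + B[1][1] = 4 + -4 = 0) = 0 (attained at k = 1)
  C[1][0] = min over k of (A[1][0] + B[0][0] = 8 + 10 = 18, A[1][1] + B[1][0] = 1 + 2 = 3) = 3 (attained at k = 1)
  C[1][1] = min over k of (A[1][0] + B[0][1] = 8 + 6 = 14, A[1][1] + B[1][1] = 1 + -4 = -3) = -3 (attained at k = 1)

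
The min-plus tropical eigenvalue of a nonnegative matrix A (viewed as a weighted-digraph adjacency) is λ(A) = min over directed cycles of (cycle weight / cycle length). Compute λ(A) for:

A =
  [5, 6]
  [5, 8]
λ(A) = 5

Enumerate directed cycles and compute their means (weight / length). Sample:
  cycle 0 → 0: weight = 5, length = 1, mean = 5/1 ≈ 5.000
  cycle 1 → 1: weight = 8, length = 1, mean = 8/1 ≈ 8.000
  cycle 0 → 1 → 0: weight = 11, length = 2, mean = 11/2 ≈ 5.500
  cycle 1 → 0 → 1: weight = 11, length = 2, mean = 11/2 ≈ 5.500
Minimum mean = 5.000, attained e.g. along the cycle 0 → 0 with weight 5 and length 1. So λ(A) = 5/1 = 5.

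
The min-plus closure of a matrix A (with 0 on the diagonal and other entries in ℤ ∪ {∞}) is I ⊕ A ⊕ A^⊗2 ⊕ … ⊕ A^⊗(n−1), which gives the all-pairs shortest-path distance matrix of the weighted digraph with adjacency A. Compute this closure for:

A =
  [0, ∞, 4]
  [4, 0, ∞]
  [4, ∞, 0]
Closure =
  [0, ∞, 4]
  [4, 0, 8]
  [4, ∞, 0]

This is the Floyd-Warshall all-pairs shortest-path computation. For each intermediate vertex k = 0, 1, …, 2, update dist[i][j] ← min(dist[i][j], dist[i][k] + dist[k][j]). The final matrix gives, for each (i, j), the minimum total weight of any directed path from i to j (possibly empty when i = j).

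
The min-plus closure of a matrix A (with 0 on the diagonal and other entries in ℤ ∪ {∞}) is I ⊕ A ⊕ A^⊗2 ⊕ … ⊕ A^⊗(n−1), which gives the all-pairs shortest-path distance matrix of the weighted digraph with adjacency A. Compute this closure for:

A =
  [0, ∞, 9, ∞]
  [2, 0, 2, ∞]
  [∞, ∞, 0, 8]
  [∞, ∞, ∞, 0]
Closure =
  [0, ∞, 9, 17]
  [2, 0, 2, 10]
  [∞, ∞, 0, 8]
  [∞, ∞, ∞, 0]

This is the Floyd-Warshall all-pairs shortest-path computation. For each intermediate vertex k = 0, 1, …, 3, update dist[i][j] ← min(dist[i][j], dist[i][k] + dist[k][j]). The final matrix gives, for each (i, j), the minimum total weight of any directed path from i to j (possibly empty when i = j).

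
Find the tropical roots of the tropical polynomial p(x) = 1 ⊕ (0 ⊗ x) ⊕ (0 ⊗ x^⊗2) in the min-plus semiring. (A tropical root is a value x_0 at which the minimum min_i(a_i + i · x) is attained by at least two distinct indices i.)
Roots: {0, 1}

Each tropical root is a break point of the lower envelope of the lines y = a_i + i · x (there are 3 lines, with slopes 0, 1, ..., 2). Only the lines that attain the minimum somewhere contribute to roots; other lines are dominated. Here the surviving (envelope) indices are i = 2, i = 1, i = 0.
Intersections between consecutive envelope lines give the roots: for adjacent envelope indices i < j the intersection is x = (a_i − a_j) / (j − i). Reading off the sorted break points: {0, 1}.
Verification: at each break x_0, at least two indices attain the minimum of min_i(a_i + i · x_0).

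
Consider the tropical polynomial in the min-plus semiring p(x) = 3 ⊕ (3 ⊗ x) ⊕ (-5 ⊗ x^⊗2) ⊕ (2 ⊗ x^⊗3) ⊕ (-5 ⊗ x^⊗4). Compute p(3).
p(3) = 1

A tropical monomial a ⊗ x^⊗i evaluates to a + i · x. Evaluating each term at x = 3:
  Term 0 contributes 3 + 0 · 3 = 3
  Term 1 contributes 3 + 1 · 3 = 6
  Term 2 contributes -5 + 2 · 3 = 1
  Term 3 contributes 2 + 3 · 3 = 11
  Term 4 contributes -5 + 4 · 3 = 7
p(3) = ⊕ of these = min[3, 6, 1, 11, 7] = 1.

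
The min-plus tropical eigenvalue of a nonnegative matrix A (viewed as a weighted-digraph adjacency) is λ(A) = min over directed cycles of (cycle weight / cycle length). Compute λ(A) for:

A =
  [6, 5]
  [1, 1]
λ(A) = 1

Enumerate directed cycles and compute their means (weight / length). Sample:
  cycle 0 → 0: weight = 6, length = 1, mean = 6/1 ≈ 6.000
  cycle 1 → 1: weight = 1, length = 1, mean = 1/1 ≈ 1.000
  cycle 0 → 1 → 0: weight = 6, length = 2, mean = 6/2 ≈ 3.000
  cycle 1 → 0 → 1: weight = 6, length = 2, mean = 6/2 ≈ 3.000
Minimum mean = 1.000, attained e.g. along the cycle 1 → 1 with weight 1 and length 1. So λ(A) = 1/1 = 1.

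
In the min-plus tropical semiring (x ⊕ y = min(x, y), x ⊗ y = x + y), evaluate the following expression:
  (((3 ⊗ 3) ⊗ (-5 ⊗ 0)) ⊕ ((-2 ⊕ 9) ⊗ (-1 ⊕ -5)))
(((3 ⊗ 3) ⊗ (-5 ⊗ 0)) ⊕ ((-2 ⊕ 9) ⊗ (-1 ⊕ -5))) = -7

Expand innermost to outermost. Recall ⊕ takes the minimum of its arguments and ⊗ takes their sum. Working out the expression (((3 ⊗ 3) ⊗ (-5 ⊗ 0)) ⊕ ((-2 ⊕ 9) ⊗ (-1 ⊕ -5))) gives -7.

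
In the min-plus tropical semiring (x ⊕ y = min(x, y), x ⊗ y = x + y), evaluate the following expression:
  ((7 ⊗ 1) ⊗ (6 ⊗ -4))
((7 ⊗ 1) ⊗ (6 ⊗ -4)) = 10

Expand innermost to outermost. Recall ⊕ takes the minimum of its arguments and ⊗ takes their sum. Working out the expression ((7 ⊗ 1) ⊗ (6 ⊗ -4)) gives 10.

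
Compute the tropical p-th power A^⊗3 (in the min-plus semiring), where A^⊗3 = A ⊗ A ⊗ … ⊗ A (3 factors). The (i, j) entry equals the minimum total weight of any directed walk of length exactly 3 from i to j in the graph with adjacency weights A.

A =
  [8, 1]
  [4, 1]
A^⊗3 =
  [6, 3]
  [6, 3]

Each entry (A^⊗3)_ij equals the minimum over all length-3 walks i = v_0 → v_1 → … → v_3 = j of Σ_t A[v_t][v_{t+1}]. For example, for (i, j) = (0, 1) we minimise over 4 possible intermediate vertex sequences; the minimum is 3, attained along the walk 0 → 1 → 1 → 1.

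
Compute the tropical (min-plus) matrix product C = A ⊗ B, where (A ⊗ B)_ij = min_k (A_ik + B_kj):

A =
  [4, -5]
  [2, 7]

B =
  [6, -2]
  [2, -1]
A ⊗ B =
  [-3, -6]
  [8, 0]

Apply the min-plus product entry-by-entry:
  C[0][0] = min over k of (A[0][0] + B[0][0] = 4 + 6 = 10, A[0][1] + B[1][0] = -5 + 2 = -3) = -3 (attained at k = 1)
  C[0][1] = min over k of (A[0][0] + B[0][1] = 4 + -2 = 2, A[0][1] + B[1][1] = -5 + -1 = -6) = -6 (attained at k = 1)
  C[1][0] = min over k of (A[1][0] + B[0][0] = 2 + 6 = 8, A[1][1] + B[1][0] = 7 + 2 = 9) = 8 (attained at k = 0)
  C[1][1] = min over k of (A[1][0] + B[0][1] = 2 + -2 = 0, A[1][1] + B[1][1] = 7 + -1 = 6) = 0 (attained at k = 0)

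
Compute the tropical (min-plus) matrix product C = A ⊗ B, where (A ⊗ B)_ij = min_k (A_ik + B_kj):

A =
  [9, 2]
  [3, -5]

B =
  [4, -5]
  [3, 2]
A ⊗ B =
  [5, 4]
  [-2, -3]

Apply the min-plus product entry-by-entry:
  C[0][0] = min over k of (A[0][0] + B[0][0] = 9 + 4 = 13, A[0][1] + B[1][0] = 2 + 3 = 5) = 5 (attained at k = 1)
  C[0][1] = min over k of (A[0][0] + B[0][1] = 9 + -5 = 4, A[0][1] + B[1][1] = 2 + 2 = 4) = 4 (attained at k = 0)
  C[1][0] = min over k of (A[1][0] + B[0][0] = 3 + 4 = 7, A[1][1] + B[1][0] = -5 + 3 = -2) = -2 (attained at k = 1)
  C[1][1] = min over k of (A[1][0] + B[0][1] = 3 + -5 = -2, A[1][1] + B[1][1] = -5 + 2 = -3) = -3 (attained at k = 1)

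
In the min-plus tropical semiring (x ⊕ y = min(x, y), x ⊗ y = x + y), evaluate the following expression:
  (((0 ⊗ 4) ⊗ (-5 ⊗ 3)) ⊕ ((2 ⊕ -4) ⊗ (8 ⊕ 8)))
(((0 ⊗ 4) ⊗ (-5 ⊗ 3)) ⊕ ((2 ⊕ -4) ⊗ (8 ⊕ 8))) = 2

Expand innermost to outermost. Recall ⊕ takes the minimum of its arguments and ⊗ takes their sum. Working out the expression (((0 ⊗ 4) ⊗ (-5 ⊗ 3)) ⊕ ((2 ⊕ -4) ⊗ (8 ⊕ 8))) gives 2.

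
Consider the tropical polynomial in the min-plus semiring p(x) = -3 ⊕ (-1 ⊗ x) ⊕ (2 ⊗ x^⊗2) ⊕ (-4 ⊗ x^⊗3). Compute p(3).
p(3) = -3

A tropical monomial a ⊗ x^⊗i evaluates to a + i · x. Evaluating each term at x = 3:
  Term 0 contributes -3 + 0 · 3 = -3
  Term 1 contributes -1 + 1 · 3 = 2
  Term 2 contributes 2 + 2 · 3 = 8
  Term 3 contributes -4 + 3 · 3 = 5
p(3) = ⊕ of these = min[-3, 2, 8, 5] = -3.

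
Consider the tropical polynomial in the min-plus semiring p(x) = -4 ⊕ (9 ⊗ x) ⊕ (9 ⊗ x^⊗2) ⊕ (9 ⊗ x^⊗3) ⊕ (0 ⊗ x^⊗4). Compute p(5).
p(5) = -4

A tropical monomial a ⊗ x^⊗i evaluates to a + i · x. Evaluating each term at x = 5:
  Term 0 contributes -4 + 0 · 5 = -4
  Term 1 contributes 9 + 1 · 5 = 14
  Term 2 contributes 9 + 2 · 5 = 19
  Term 3 contributes 9 + 3 · 5 = 24
  Term 4 contributes 0 + 4 · 5 = 20
p(5) = ⊕ of these = min[-4, 14, 19, 24, 20] = -4.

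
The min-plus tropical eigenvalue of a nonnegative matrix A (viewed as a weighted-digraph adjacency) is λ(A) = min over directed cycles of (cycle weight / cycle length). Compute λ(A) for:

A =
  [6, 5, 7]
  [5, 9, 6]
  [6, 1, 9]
λ(A) = 7/2

Enumerate directed cycles and compute their means (weight / length). Sample:
  cycle 0 → 0: weight = 6, length = 1, mean = 6/1 ≈ 6.000
  cycle 1 → 1: weight = 9, length = 1, mean = 9/1 ≈ 9.000
  cycle 2 → 2: weight = 9, length = 1, mean = 9/1 ≈ 9.000
  cycle 0 → 1 → 0: weight = 10, length = 2, mean = 10/2 ≈ 5.000
  cycle 0 → 2 → 0: weight = 13, length = 2, mean = 13/2 ≈ 6.500
  cycle 1 → 0 → 1: weight = 10, length = 2, mean = 10/2 ≈ 5.000
Minimum mean = 3.500, attained e.g. along the cycle 1 → 2 → 1 with weight 7 and length 2. So λ(A) = 7/2 = 7/2.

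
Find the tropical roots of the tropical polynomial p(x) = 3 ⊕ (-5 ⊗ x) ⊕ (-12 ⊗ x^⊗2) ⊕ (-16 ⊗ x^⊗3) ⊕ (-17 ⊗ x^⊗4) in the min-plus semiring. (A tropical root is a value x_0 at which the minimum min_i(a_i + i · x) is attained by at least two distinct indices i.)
Roots: {1, 4, 7, 8}

Each tropical root is a break point of the lower envelope of the lines y = a_i + i · x (there are 5 lines, with slopes 0, 1, ..., 4). Only the lines that attain the minimum somewhere contribute to roots; other lines are dominated. Here the surviving (envelope) indices are i = 4, i = 3, i = 2, i = 1, i = 0.
Intersections between consecutive envelope lines give the roots: for adjacent envelope indices i < j the intersection is x = (a_i − a_j) / (j − i). Reading off the sorted break points: {1, 4, 7, 8}.
Verification: at each break x_0, at least two indices attain the minimum of min_i(a_i + i · x_0).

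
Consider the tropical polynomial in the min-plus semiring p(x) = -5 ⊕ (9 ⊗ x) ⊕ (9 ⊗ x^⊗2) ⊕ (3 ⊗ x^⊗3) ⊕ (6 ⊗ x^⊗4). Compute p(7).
p(7) = -5

A tropical monomial a ⊗ x^⊗i evaluates to a + i · x. Evaluating each term at x = 7:
  Term 0 contributes -5 + 0 · 7 = -5
  Term 1 contributes 9 + 1 · 7 = 16
  Term 2 contributes 9 + 2 · 7 = 23
  Term 3 contributes 3 + 3 · 7 = 24
  Term 4 contributes 6 + 4 · 7 = 34
p(7) = ⊕ of these = min[-5, 16, 23, 24, 34] = -5.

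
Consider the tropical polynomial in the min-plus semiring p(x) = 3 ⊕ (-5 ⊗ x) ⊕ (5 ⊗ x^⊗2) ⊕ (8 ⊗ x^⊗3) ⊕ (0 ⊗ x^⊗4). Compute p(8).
p(8) = 3

A tropical monomial a ⊗ x^⊗i evaluates to a + i · x. Evaluating each term at x = 8:
  Term 0 contributes 3 + 0 · 8 = 3
  Term 1 contributes -5 + 1 · 8 = 3
  Term 2 contributes 5 + 2 · 8 = 21
  Term 3 contributes 8 + 3 · 8 = 32
  Term 4 contributes 0 + 4 · 8 = 32
p(8) = ⊕ of these = min[3, 3, 21, 32, 32] = 3.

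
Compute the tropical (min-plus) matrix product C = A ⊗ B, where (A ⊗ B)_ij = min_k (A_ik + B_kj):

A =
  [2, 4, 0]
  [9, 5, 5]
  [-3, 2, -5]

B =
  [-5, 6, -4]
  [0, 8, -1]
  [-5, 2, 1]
A ⊗ B =
  [-5, 2, -2]
  [0, 7, 4]
  [-10, -3, -7]

Apply the min-plus product entry-by-entry:
  C[0][0] = min over k of (A[0][0] + B[0][0] = 2 + -5 = -3, A[0][1] + B[1][0] = 4 + 0 = 4, A[0][2] + B[2][0] = 0 + -5 = -5) = -5 (attained at k = 2)
  C[0][1] = min over k of (A[0][0] + B[0][1] = 2 + 6 = 8, A[0][1] + B[1][1] = 4 + 8 = 12, A[0][2] + B[2][1] = 0 + 2 = 2) = 2 (attained at k = 2)
  C[0][2] = min over k of (A[0][0] + B[0][2] = 2 + -4 = -2, A[0][1] + B[1][2] = 4 + -1 = 3, A[0][2] + B[2][2] = 0 + 1 = 1) = -2 (attained at k = 0)
  C[1][0] = min over k of (A[1][0] + B[0][0] = 9 + -5 = 4, A[1][1] + B[1][0] = 5 + 0 = 5, A[1][2] + B[2][0] = 5 + -5 = 0) = 0 (attained at k = 2)
  C[1][1] = min over k of (A[1][0] + B[0][1] = 9 + 6 = 15, A[1][1] + B[1][1] = 5 + 8 = 13, A[1][2] + B[2][1] = 5 + 2 = 7) = 7 (attained at k = 2)
  C[1][2] = min over k of (A[1][0] + B[0][2] = 9 + -4 = 5, A[1][1] + B[1][2] = 5 + -1 = 4, A[1][2] + B[2][2] = 5 + 1 = 6) = 4 (attained at k = 1)
  C[2][0] = min over k of (A[2][0] + B[0][0] = -3 + -5 = -8, A[2][1] + B[1][0] = 2 + 0 = 2, A[2][2] + B[2][0] = -5 + -5 = -10) = -10 (attained at k = 2)
  C[2][1] = min over k of (A[2][0] + B[0][1] = -3 + 6 = 3, A[2][1] + B[1][1] = 2 + 8 = 10, A[2][2] + B[2][1] = -5 + 2 = -3) = -3 (attained at k = 2)
  C[2][2] = min over k of (A[2][0] + B[0][2] = -3 + -4 = -7, A[2][1] + B[1][2] = 2 + -1 = 1, A[2][2] + B[2][2] = -5 + 1 = -4) = -7 (attained at k = 0)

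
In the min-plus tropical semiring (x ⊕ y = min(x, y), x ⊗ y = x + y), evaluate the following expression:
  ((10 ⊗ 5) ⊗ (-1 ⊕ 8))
((10 ⊗ 5) ⊗ (-1 ⊕ 8)) = 14

Expand innermost to outermost. Recall ⊕ takes the minimum of its arguments and ⊗ takes their sum. Working out the expression ((10 ⊗ 5) ⊗ (-1 ⊕ 8)) gives 14.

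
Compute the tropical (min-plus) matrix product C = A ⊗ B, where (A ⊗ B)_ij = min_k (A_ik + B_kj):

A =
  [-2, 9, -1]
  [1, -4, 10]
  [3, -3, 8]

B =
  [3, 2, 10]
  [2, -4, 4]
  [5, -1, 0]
A ⊗ B =
  [1, -2, -1]
  [-2, -8, 0]
  [-1, -7, 1]

Apply the min-plus product entry-by-entry:
  C[0][0] = min over k of (A[0][0] + B[0][0] = -2 + 3 = 1, A[0][1] + B[1][0] = 9 + 2 = 11, A[0][2] + B[2][0] = -1 + 5 = 4) = 1 (attained at k = 0)
  C[0][1] = min over k of (A[0][0] + B[0][1] = -2 + 2 = 0, A[0][1] + B[1][1] = 9 + -4 = 5, A[0][2] + B[2][1] = -1 + -1 = -2) = -2 (attained at k = 2)
  C[0][2] = min over k of (A[0][0] + B[0][2] = -2 + 10 = 8, A[0][1] + B[1][2] = 9 + 4 = 13, A[0][2] + B[2][2] = -1 + 0 = -1) = -1 (attained at k = 2)
  C[1][0] = min over k of (A[1][0] + B[0][0] = 1 + 3 = 4, A[1][1] + B[1][0] = -4 + 2 = -2, A[1][2] + B[2][0] = 10 + 5 = 15) = -2 (attained at k = 1)
  C[1][1] = min over k of (A[1][0] + B[0][1] = 1 + 2 = 3, A[1][1] + B[1][1] = -4 + -4 = -8, A[1][2] + B[2][1] = 10 + -1 = 9) = -8 (attained at k = 1)
  C[1][2] = min over k of (A[1][0] + B[0][2] = 1 + 10 = 11, A[1][1] + B[1][2] = -4 + 4 = 0, A[1][2] + B[2][2] = 10 + 0 = 10) = 0 (attained at k = 1)
  C[2][0] = min over k of (A[2][0] + B[0][0] = 3 + 3 = 6, A[2][1] + B[1][0] = -3 + 2 = -1, A[2][2] + B[2][0] = 8 + 5 = 13) = -1 (attained at k = 1)
  C[2][1] = min over k of (A[2][0] + B[0][1] = 3 + 2 = 5, A[2][1] + B[1][1] = -3 + -4 = -7, A[2][2] + B[2][1] = 8 + -1 = 7) = -7 (attained at k = 1)
  C[2][2] = min over k of (A[2][0] + B[0][2] = 3 + 10 = 13, A[2][1] + B[1][2] = -3 + 4 = 1, A[2][2] + B[2][2] = 8 + 0 = 8) = 1 (attained at k = 1)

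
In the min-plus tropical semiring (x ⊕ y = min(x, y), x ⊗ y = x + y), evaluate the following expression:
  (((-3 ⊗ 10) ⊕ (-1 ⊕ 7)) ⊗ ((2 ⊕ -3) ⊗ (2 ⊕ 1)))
(((-3 ⊗ 10) ⊕ (-1 ⊕ 7)) ⊗ ((2 ⊕ -3) ⊗ (2 ⊕ 1))) = -3

Expand innermost to outermost. Recall ⊕ takes the minimum of its arguments and ⊗ takes their sum. Working out the expression (((-3 ⊗ 10) ⊕ (-1 ⊕ 7)) ⊗ ((2 ⊕ -3) ⊗ (2 ⊕ 1))) gives -3.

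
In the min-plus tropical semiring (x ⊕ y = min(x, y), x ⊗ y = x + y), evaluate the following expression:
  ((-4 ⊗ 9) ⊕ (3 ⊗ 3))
((-4 ⊗ 9) ⊕ (3 ⊗ 3)) = 5

Expand innermost to outermost. Recall ⊕ takes the minimum of its arguments and ⊗ takes their sum. Working out the expression ((-4 ⊗ 9) ⊕ (3 ⊗ 3)) gives 5.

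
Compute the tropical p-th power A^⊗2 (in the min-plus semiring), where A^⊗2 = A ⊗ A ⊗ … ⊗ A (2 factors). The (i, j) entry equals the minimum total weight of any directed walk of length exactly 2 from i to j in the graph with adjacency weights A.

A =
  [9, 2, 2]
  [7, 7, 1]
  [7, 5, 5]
A^⊗2 =
  [9, 7, 3]
  [8, 6, 6]
  [12, 9, 6]

Each entry (A^⊗2)_ij equals the minimum over all length-2 walks i = v_0 → v_1 → … → v_2 = j of Σ_t A[v_t][v_{t+1}]. For example, for (i, j) = (0, 2) we minimise over 3 possible intermediate vertex sequences; the minimum is 3, attained along the walk 0 → 1 → 2.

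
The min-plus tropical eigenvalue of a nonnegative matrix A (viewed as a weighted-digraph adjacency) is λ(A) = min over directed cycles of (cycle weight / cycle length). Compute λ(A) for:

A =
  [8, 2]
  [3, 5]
λ(A) = 5/2

Enumerate directed cycles and compute their means (weight / length). Sample:
  cycle 0 → 0: weight = 8, length = 1, mean = 8/1 ≈ 8.000
  cycle 1 → 1: weight = 5, length = 1, mean = 5/1 ≈ 5.000
  cycle 0 → 1 → 0: weight = 5, length = 2, mean = 5/2 ≈ 2.500
  cycle 1 → 0 → 1: weight = 5, length = 2, mean = 5/2 ≈ 2.500
Minimum mean = 2.500, attained e.g. along the cycle 0 → 1 → 0 with weight 5 and length 2. So λ(A) = 5/2 = 5/2.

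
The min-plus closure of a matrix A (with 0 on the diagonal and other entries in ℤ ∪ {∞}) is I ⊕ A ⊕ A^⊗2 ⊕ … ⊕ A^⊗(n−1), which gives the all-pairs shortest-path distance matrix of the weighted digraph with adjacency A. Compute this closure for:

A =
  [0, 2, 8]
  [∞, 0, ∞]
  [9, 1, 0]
Closure =
  [0, 2, 8]
  [∞, 0, ∞]
  [9, 1, 0]

This is the Floyd-Warshall all-pairs shortest-path computation. For each intermediate vertex k = 0, 1, …, 2, update dist[i][j] ← min(dist[i][j], dist[i][k] + dist[k][j]). The final matrix gives, for each (i, j), the minimum total weight of any directed path from i to j (possibly empty when i = j).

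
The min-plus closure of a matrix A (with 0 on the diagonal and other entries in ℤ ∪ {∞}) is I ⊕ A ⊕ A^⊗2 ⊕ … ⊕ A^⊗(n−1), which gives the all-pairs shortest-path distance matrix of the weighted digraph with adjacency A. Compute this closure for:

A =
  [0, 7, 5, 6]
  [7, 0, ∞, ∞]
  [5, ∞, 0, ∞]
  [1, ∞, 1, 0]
Closure =
  [0, 7, 5, 6]
  [7, 0, 12, 13]
  [5, 12, 0, 11]
  [1, 8, 1, 0]

This is the Floyd-Warshall all-pairs shortest-path computation. For each intermediate vertex k = 0, 1, …, 3, update dist[i][j] ← min(dist[i][j], dist[i][k] + dist[k][j]). The final matrix gives, for each (i, j), the minimum total weight of any directed path from i to j (possibly empty when i = j).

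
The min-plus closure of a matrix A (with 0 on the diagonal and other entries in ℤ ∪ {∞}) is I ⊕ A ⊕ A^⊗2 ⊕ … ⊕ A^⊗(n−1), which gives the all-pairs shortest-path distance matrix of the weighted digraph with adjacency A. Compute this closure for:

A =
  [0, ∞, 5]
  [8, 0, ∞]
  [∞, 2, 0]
Closure =
  [0, 7, 5]
  [8, 0, 13]
  [10, 2, 0]

This is the Floyd-Warshall all-pairs shortest-path computation. For each intermediate vertex k = 0, 1, …, 2, update dist[i][j] ← min(dist[i][j], dist[i][k] + dist[k][j]). The final matrix gives, for each (i, j), the minimum total weight of any directed path from i to j (possibly empty when i = j).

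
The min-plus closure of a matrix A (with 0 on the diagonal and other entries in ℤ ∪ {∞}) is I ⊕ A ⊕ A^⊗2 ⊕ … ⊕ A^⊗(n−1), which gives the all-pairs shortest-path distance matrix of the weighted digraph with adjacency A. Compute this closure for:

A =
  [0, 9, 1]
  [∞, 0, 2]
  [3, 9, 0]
Closure =
  [0, 9, 1]
  [5, 0, 2]
  [3, 9, 0]

This is the Floyd-Warshall all-pairs shortest-path computation. For each intermediate vertex k = 0, 1, …, 2, update dist[i][j] ← min(dist[i][j], dist[i][k] + dist[k][j]). The final matrix gives, for each (i, j), the minimum total weight of any directed path from i to j (possibly empty when i = j).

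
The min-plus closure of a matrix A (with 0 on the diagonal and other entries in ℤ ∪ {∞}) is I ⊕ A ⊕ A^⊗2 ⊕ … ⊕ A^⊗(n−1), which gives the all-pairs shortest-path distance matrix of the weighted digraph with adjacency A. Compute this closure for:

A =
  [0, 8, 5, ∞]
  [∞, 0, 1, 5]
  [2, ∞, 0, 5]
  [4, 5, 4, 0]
Closure =
  [0, 8, 5, 10]
  [3, 0, 1, 5]
  [2, 10, 0, 5]
  [4, 5, 4, 0]

This is the Floyd-Warshall all-pairs shortest-path computation. For each intermediate vertex k = 0, 1, …, 3, update dist[i][j] ← min(dist[i][j], dist[i][k] + dist[k][j]). The final matrix gives, for each (i, j), the minimum total weight of any directed path from i to j (possibly empty when i = j).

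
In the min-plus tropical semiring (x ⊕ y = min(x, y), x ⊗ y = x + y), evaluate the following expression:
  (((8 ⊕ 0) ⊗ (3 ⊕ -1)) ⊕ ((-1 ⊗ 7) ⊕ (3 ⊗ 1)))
(((8 ⊕ 0) ⊗ (3 ⊕ -1)) ⊕ ((-1 ⊗ 7) ⊕ (3 ⊗ 1))) = -1

Expand innermost to outermost. Recall ⊕ takes the minimum of its arguments and ⊗ takes their sum. Working out the expression (((8 ⊕ 0) ⊗ (3 ⊕ -1)) ⊕ ((-1 ⊗ 7) ⊕ (3 ⊗ 1))) gives -1.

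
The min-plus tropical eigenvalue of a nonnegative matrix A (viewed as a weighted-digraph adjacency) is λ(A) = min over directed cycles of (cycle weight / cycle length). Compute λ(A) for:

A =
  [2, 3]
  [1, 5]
λ(A) = 2

Enumerate directed cycles and compute their means (weight / length). Sample:
  cycle 0 → 0: weight = 2, length = 1, mean = 2/1 ≈ 2.000
  cycle 1 → 1: weight = 5, length = 1, mean = 5/1 ≈ 5.000
  cycle 0 → 1 → 0: weight = 4, length = 2, mean = 4/2 ≈ 2.000
  cycle 1 → 0 → 1: weight = 4, length = 2, mean = 4/2 ≈ 2.000
Minimum mean = 2.000, attained e.g. along the cycle 0 → 0 with weight 2 and length 1. So λ(A) = 2/1 = 2.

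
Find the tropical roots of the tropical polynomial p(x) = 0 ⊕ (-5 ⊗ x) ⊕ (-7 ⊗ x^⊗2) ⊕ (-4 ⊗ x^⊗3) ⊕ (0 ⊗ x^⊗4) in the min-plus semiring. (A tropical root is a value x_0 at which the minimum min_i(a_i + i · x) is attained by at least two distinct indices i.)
Roots: {-4, -3, 2, 5}

Each tropical root is a break point of the lower envelope of the lines y = a_i + i · x (there are 5 lines, with slopes 0, 1, ..., 4). Only the lines that attain the minimum somewhere contribute to roots; other lines are dominated. Here the surviving (envelope) indices are i = 4, i = 3, i = 2, i = 1, i = 0.
Intersections between consecutive envelope lines give the roots: for adjacent envelope indices i < j the intersection is x = (a_i − a_j) / (j − i). Reading off the sorted break points: {-4, -3, 2, 5}.
Verification: at each break x_0, at least two indices attain the minimum of min_i(a_i + i · x_0).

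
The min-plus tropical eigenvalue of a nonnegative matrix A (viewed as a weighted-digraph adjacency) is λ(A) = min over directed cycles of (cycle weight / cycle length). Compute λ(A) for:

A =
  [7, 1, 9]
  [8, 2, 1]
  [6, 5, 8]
λ(A) = 2

Enumerate directed cycles and compute their means (weight / length). Sample:
  cycle 0 → 0: weight = 7, length = 1, mean = 7/1 ≈ 7.000
  cycle 1 → 1: weight = 2, length = 1, mean = 2/1 ≈ 2.000
  cycle 2 → 2: weight = 8, length = 1, mean = 8/1 ≈ 8.000
  cycle 0 → 1 → 0: weight = 9, length = 2, mean = 9/2 ≈ 4.500
  cycle 0 → 2 → 0: weight = 15, length = 2, mean = 15/2 ≈ 7.500
  cycle 1 → 0 → 1: weight = 9, length = 2, mean = 9/2 ≈ 4.500
Minimum mean = 2.000, attained e.g. along the cycle 1 → 1 with weight 2 and length 1. So λ(A) = 2/1 = 2.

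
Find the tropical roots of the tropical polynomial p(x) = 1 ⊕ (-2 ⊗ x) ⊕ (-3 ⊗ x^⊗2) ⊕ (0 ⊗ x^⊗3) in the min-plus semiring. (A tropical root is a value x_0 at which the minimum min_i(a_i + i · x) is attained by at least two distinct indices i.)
Roots: {-3, 1, 3}

Each tropical root is a break point of the lower envelope of the lines y = a_i + i · x (there are 4 lines, with slopes 0, 1, ..., 3). Only the lines that attain the minimum somewhere contribute to roots; other lines are dominated. Here the surviving (envelope) indices are i = 3, i = 2, i = 1, i = 0.
Intersections between consecutive envelope lines give the roots: for adjacent envelope indices i < j the intersection is x = (a_i − a_j) / (j − i). Reading off the sorted break points: {-3, 1, 3}.
Verification: at each break x_0, at least two indices attain the minimum of min_i(a_i + i · x_0).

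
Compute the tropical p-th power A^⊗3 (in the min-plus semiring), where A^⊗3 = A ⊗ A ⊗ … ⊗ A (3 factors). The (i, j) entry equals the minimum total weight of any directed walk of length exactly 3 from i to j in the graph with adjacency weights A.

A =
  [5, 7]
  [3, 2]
A^⊗3 =
  [12, 11]
  [7, 6]

Each entry (A^⊗3)_ij equals the minimum over all length-3 walks i = v_0 → v_1 → … → v_3 = j of Σ_t A[v_t][v_{t+1}]. For example, for (i, j) = (0, 1) we minimise over 4 possible intermediate vertex sequences; the minimum is 11, attained along the walk 0 → 1 → 1 → 1.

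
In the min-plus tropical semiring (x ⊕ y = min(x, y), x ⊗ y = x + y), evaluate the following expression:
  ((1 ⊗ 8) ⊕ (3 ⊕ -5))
((1 ⊗ 8) ⊕ (3 ⊕ -5)) = -5

Expand innermost to outermost. Recall ⊕ takes the minimum of its arguments and ⊗ takes their sum. Working out the expression ((1 ⊗ 8) ⊕ (3 ⊕ -5)) gives -5.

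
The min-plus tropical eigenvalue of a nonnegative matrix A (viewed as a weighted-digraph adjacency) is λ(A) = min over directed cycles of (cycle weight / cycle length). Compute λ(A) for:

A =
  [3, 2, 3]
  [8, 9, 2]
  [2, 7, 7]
λ(A) = 2

Enumerate directed cycles and compute their means (weight / length). Sample:
  cycle 0 → 0: weight = 3, length = 1, mean = 3/1 ≈ 3.000
  cycle 1 → 1: weight = 9, length = 1, mean = 9/1 ≈ 9.000
  cycle 2 → 2: weight = 7, length = 1, mean = 7/1 ≈ 7.000
  cycle 0 → 1 → 0: weight = 10, length = 2, mean = 10/2 ≈ 5.000
  cycle 0 → 2 → 0: weight = 5, length = 2, mean = 5/2 ≈ 2.500
  cycle 1 → 0 → 1: weight = 10, length = 2, mean = 10/2 ≈ 5.000
Minimum mean = 2.000, attained e.g. along the cycle 0 → 1 → 2 → 0 with weight 6 and length 3. So λ(A) = 6/3 = 2.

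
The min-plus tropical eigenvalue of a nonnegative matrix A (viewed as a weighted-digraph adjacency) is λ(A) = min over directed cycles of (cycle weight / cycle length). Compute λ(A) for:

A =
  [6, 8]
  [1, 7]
λ(A) = 9/2

Enumerate directed cycles and compute their means (weight / length). Sample:
  cycle 0 → 0: weight = 6, length = 1, mean = 6/1 ≈ 6.000
  cycle 1 → 1: weight = 7, length = 1, mean = 7/1 ≈ 7.000
  cycle 0 → 1 → 0: weight = 9, length = 2, mean = 9/2 ≈ 4.500
  cycle 1 → 0 → 1: weight = 9, length = 2, mean = 9/2 ≈ 4.500
Minimum mean = 4.500, attained e.g. along the cycle 0 → 1 → 0 with weight 9 and length 2. So λ(A) = 9/2 = 9/2.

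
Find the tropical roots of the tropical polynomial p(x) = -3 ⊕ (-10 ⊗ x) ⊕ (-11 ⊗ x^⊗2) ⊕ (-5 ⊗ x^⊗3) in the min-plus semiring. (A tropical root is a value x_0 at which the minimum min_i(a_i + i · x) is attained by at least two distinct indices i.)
Roots: {-6, 1, 7}

Each tropical root is a break point of the lower envelope of the lines y = a_i + i · x (there are 4 lines, with slopes 0, 1, ..., 3). Only the lines that attain the minimum somewhere contribute to roots; other lines are dominated. Here the surviving (envelope) indices are i = 3, i = 2, i = 1, i = 0.
Intersections between consecutive envelope lines give the roots: for adjacent envelope indices i < j the intersection is x = (a_i − a_j) / (j − i). Reading off the sorted break points: {-6, 1, 7}.
Verification: at each break x_0, at least two indices attain the minimum of min_i(a_i + i · x_0).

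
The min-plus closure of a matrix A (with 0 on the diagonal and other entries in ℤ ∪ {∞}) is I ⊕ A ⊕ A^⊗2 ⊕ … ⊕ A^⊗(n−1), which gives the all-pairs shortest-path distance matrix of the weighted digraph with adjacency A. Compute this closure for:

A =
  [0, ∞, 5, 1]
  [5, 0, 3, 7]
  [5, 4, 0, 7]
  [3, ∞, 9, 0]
Closure =
  [0, 9, 5, 1]
  [5, 0, 3, 6]
  [5, 4, 0, 6]
  [3, 12, 8, 0]

This is the Floyd-Warshall all-pairs shortest-path computation. For each intermediate vertex k = 0, 1, …, 3, update dist[i][j] ← min(dist[i][j], dist[i][k] + dist[k][j]). The final matrix gives, for each (i, j), the minimum total weight of any directed path from i to j (possibly empty when i = j).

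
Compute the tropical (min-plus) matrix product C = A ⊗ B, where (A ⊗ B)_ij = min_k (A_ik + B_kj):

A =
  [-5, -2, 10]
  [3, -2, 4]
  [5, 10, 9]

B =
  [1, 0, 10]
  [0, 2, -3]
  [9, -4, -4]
A ⊗ B =
  [-4, -5, -5]
  [-2, 0, -5]
  [6, 5, 5]

Apply the min-plus product entry-by-entry:
  C[0][0] = min over k of (A[0][0] + B[0][0] = -5 + 1 = -4, A[0][1] + B[1][0] = -2 + 0 = -2, A[0][2] + B[2][0] = 10 + 9 = 19) = -4 (attained at k = 0)
  C[0][1] = min over k of (A[0][0] + B[0][1] = -5 + 0 = -5, A[0][1] + B[1][1] = -2 + 2 = 0, A[0][2] + B[2][1] = 10 + -4 = 6) = -5 (attained at k = 0)
  C[0][2] = min over k of (A[0][0] + B[0][2] = -5 + 10 = 5, A[0][1] + B[1][2] = -2 + -3 = -5, A[0][2] + B[2][2] = 10 + -4 = 6) = -5 (attained at k = 1)
  C[1][0] = min over k of (A[1][0] + B[0][0] = 3 + 1 = 4, A[1][1] + B[1][0] = -2 + 0 = -2, A[1][2] + B[2][0] = 4 + 9 = 13) = -2 (attained at k = 1)
  C[1][1] = min over k of (A[1][0] + B[0][1] = 3 + 0 = 3, A[1][1] + B[1][1] = -2 + 2 = 0, A[1][2] + B[2][1] = 4 + -4 = 0) = 0 (attained at k = 1)
  C[1][2] = min over k of (A[1][0] + B[0][2] = 3 + 10 = 13, A[1][1] + B[1][2] = -2 + -3 = -5, A[1][2] + B[2][2] = 4 + -4 = 0) = -5 (attained at k = 1)
  C[2][0] = min over k of (A[2][0] + B[0][0] = 5 + 1 = 6, A[2][1] + B[1][0] = 10 + 0 = 10, A[2][2] + B[2][0] = 9 + 9 = 18) = 6 (attained at k = 0)
  C[2][1] = min over k of (A[2][0] + B[0][1] = 5 + 0 = 5, A[2][1] + B[1][1] = 10 + 2 = 12, A[2][2] + B[2][1] = 9 + -4 = 5) = 5 (attained at k = 0)
  C[2][2] = min over k of (A[2][0] + B[0][2] = 5 + 10 = 15, A[2][1] + B[1][2] = 10 + -3 = 7, A[2][2] + B[2][2] = 9 + -4 = 5) = 5 (attained at k = 2)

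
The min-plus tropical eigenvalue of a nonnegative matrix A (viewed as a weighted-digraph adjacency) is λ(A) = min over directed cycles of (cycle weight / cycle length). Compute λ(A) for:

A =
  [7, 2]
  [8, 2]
λ(A) = 2

Enumerate directed cycles and compute their means (weight / length). Sample:
  cycle 0 → 0: weight = 7, length = 1, mean = 7/1 ≈ 7.000
  cycle 1 → 1: weight = 2, length = 1, mean = 2/1 ≈ 2.000
  cycle 0 → 1 → 0: weight = 10, length = 2, mean = 10/2 ≈ 5.000
  cycle 1 → 0 → 1: weight = 10, length = 2, mean = 10/2 ≈ 5.000
Minimum mean = 2.000, attained e.g. along the cycle 1 → 1 with weight 2 and length 1. So λ(A) = 2/1 = 2.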